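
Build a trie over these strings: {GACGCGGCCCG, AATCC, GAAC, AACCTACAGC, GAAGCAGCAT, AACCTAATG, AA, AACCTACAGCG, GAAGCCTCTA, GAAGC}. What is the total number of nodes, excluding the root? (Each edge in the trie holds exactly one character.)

42

Insert word by word; a character creates a node only if that edge doesn't already exist:
  "GACGCGGCCCG" → 11 new (G, A, C, G, C, G, G, C, C, C, G)
  "AATCC" → 5 new (A, A, T, C, C)
  "GAAC" → prefix "GA" already present; 2 new (A, C)
  "AACCTACAGC" → prefix "AA" already present; 8 new (C, C, T, A, C, A, G, C)
  "GAAGCAGCAT" → prefix "GAA" already present; 7 new (G, C, A, G, C, A, T)
  "AACCTAATG" → prefix "AACCTA" already present; 3 new (A, T, G)
  "AA" → prefix "AA" already present; 0 new (none)
  "AACCTACAGCG" → prefix "AACCTACAGC" already present; 1 new (G)
  "GAAGCCTCTA" → prefix "GAAGC" already present; 5 new (C, T, C, T, A)
  "GAAGC" → prefix "GAAGC" already present; 0 new (none)
Total nodes = 11 + 5 + 2 + 8 + 7 + 3 + 0 + 1 + 5 + 0 = 42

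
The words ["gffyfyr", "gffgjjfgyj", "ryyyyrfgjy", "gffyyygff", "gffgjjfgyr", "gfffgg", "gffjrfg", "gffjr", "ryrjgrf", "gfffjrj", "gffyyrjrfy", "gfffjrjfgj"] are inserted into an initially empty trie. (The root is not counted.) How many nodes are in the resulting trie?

53

Insert word by word; a character creates a node only if that edge doesn't already exist:
  "gffyfyr" → 7 new (g, f, f, y, f, y, r)
  "gffgjjfgyj" → prefix "gff" already present; 7 new (g, j, j, f, g, y, j)
  "ryyyyrfgjy" → 10 new (r, y, y, y, y, r, f, g, j, y)
  "gffyyygff" → prefix "gffy" already present; 5 new (y, y, g, f, f)
  "gffgjjfgyr" → prefix "gffgjjfgy" already present; 1 new (r)
  "gfffgg" → prefix "gff" already present; 3 new (f, g, g)
  "gffjrfg" → prefix "gff" already present; 4 new (j, r, f, g)
  "gffjr" → prefix "gffjr" already present; 0 new (none)
  "ryrjgrf" → prefix "ry" already present; 5 new (r, j, g, r, f)
  "gfffjrj" → prefix "gfff" already present; 3 new (j, r, j)
  "gffyyrjrfy" → prefix "gffyy" already present; 5 new (r, j, r, f, y)
  "gfffjrjfgj" → prefix "gfffjrj" already present; 3 new (f, g, j)
Total nodes = 7 + 7 + 10 + 5 + 1 + 3 + 4 + 0 + 5 + 3 + 5 + 3 = 53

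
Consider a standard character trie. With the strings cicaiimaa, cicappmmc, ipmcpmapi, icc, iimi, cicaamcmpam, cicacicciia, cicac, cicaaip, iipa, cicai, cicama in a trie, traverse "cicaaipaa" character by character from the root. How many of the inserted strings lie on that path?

Traverse "cicaaipaa" character by character; count nodes along the way that are marked as word ends.
Prefixes of the query that are stored words: "cicaaip"
Count: 1

1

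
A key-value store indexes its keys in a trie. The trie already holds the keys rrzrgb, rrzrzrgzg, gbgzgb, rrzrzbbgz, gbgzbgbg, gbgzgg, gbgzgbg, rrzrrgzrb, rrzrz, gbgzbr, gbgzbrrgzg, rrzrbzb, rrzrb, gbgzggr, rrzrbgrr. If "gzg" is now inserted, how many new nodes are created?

2

The longest prefix of "gzg" already in the trie is "g" (length 1).
Each of the 2 remaining characters creates one node.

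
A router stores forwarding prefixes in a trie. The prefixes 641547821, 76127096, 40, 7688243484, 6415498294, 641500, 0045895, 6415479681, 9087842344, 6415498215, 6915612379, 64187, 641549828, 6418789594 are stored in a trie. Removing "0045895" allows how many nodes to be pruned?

7

Walk "0045895" from the leaf back toward the root, removing each node that no remaining word uses.
No other word shares any prefix with "0045895", so all 7 of its nodes go.
Nodes removed: 7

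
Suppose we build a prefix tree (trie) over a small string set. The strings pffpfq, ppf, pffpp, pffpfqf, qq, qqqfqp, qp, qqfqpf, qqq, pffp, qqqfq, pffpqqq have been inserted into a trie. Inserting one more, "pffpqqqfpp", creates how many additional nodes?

"pffpqqq" is already a path in the trie; the remaining "fpp" must be added.
So 10 − 7 = 3 new nodes.

3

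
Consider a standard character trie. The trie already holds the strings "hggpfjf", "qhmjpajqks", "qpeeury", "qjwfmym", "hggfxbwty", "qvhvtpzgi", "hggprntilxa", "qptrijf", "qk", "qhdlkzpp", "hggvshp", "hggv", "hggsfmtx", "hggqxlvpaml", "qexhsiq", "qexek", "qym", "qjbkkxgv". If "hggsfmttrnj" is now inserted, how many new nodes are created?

"hggsfmt" is already a path in the trie; the remaining "trnj" must be added.
New nodes needed: |"hggsfmttrnj"| − 7 = 11 − 7 = 4.

4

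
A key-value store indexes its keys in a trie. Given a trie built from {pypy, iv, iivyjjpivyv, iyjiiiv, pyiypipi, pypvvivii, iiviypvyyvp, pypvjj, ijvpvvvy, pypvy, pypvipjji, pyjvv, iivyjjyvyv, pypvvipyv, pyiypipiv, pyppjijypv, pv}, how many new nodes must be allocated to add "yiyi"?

4

Nothing in the trie begins with "y"; the whole of "yiyi" is new.
4 − 0 = 4 new nodes.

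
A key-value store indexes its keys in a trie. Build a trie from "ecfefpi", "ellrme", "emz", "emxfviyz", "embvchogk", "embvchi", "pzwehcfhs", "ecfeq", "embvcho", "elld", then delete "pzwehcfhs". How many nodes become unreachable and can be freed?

9

A node on "pzwehcfhs"'s path can go only if nothing else ends at it or branches off below it.
No other word shares any prefix with "pzwehcfhs", so all 9 of its nodes go.
Nodes removed: 9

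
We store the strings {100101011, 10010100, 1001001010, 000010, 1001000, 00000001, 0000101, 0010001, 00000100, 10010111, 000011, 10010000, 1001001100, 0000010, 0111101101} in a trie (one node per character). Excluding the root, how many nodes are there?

51

Trace insertions, counting only characters that open a new branch:
  "100101011" → 9 new (1, 0, 0, 1, 0, 1, 0, 1, 1)
  "10010100" → prefix "1001010" already present; 1 new (0)
  "1001001010" → prefix "10010" already present; 5 new (0, 1, 0, 1, 0)
  "000010" → 6 new (0, 0, 0, 0, 1, 0)
  "1001000" → prefix "100100" already present; 1 new (0)
  "00000001" → prefix "0000" already present; 4 new (0, 0, 0, 1)
  "0000101" → prefix "000010" already present; 1 new (1)
  "0010001" → prefix "00" already present; 5 new (1, 0, 0, 0, 1)
  "00000100" → prefix "00000" already present; 3 new (1, 0, 0)
  "10010111" → prefix "100101" already present; 2 new (1, 1)
  "000011" → prefix "00001" already present; 1 new (1)
  "10010000" → prefix "1001000" already present; 1 new (0)
  "1001001100" → prefix "1001001" already present; 3 new (1, 0, 0)
  "0000010" → prefix "0000010" already present; 0 new (none)
  "0111101101" → prefix "0" already present; 9 new (1, 1, 1, 1, 0, 1, 1, 0, 1)
Total nodes = 9 + 1 + 5 + 6 + 1 + 4 + 1 + 5 + 3 + 2 + 1 + 1 + 3 + 0 + 9 = 51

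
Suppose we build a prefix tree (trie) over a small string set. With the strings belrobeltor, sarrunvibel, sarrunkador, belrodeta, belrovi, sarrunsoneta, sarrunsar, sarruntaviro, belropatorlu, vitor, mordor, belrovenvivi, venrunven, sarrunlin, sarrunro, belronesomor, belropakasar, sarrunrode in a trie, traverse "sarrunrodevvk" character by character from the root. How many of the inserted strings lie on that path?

2

Check each prefix of "sarrunrodevvk" against the stored set — each match is an end-marker on the path.
Prefixes of the query that are stored words: "sarrunro", "sarrunrode"
Count: 2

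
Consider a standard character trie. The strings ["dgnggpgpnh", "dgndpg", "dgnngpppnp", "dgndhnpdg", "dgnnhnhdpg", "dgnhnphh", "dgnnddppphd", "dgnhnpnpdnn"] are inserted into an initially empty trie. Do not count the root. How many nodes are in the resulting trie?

Insert word by word; a character creates a node only if that edge doesn't already exist:
  "dgnggpgpnh" → 10 new (d, g, n, g, g, p, g, p, n, h)
  "dgndpg" → prefix "dgn" already present; 3 new (d, p, g)
  "dgnngpppnp" → prefix "dgn" already present; 7 new (n, g, p, p, p, n, p)
  "dgndhnpdg" → prefix "dgnd" already present; 5 new (h, n, p, d, g)
  "dgnnhnhdpg" → prefix "dgnn" already present; 6 new (h, n, h, d, p, g)
  "dgnhnphh" → prefix "dgn" already present; 5 new (h, n, p, h, h)
  "dgnnddppphd" → prefix "dgnn" already present; 7 new (d, d, p, p, p, h, d)
  "dgnhnpnpdnn" → prefix "dgnhnp" already present; 5 new (n, p, d, n, n)
Total nodes = 10 + 3 + 7 + 5 + 6 + 5 + 7 + 5 = 48

48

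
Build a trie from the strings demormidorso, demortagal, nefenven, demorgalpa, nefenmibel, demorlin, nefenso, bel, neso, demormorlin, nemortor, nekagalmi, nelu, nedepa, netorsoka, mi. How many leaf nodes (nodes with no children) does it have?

A leaf is a node with no children — equivalently, the end of a word that is not a proper prefix of any other stored word.
Those words: "bel", "demorgalpa", "demorlin", "demormidorso", "demormorlin", "demortagal", "mi", "nedepa", "nefenmibel", "nefenso", "nefenven", "nekagalmi", "nelu", "nemortor", "neso", "netorsoka"
Leaf count: 16

16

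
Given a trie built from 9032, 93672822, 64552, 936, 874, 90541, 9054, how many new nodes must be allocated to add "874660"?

3

"874" is already a path in the trie; the remaining "660" must be added.
So 6 − 3 = 3 new nodes.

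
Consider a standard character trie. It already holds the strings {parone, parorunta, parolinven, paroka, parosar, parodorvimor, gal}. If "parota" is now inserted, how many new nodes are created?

2

Walking "parota" from the root, the first 4 characters ("paro") follow existing edges; "t" is the first miss.
So 6 − 4 = 2 new nodes.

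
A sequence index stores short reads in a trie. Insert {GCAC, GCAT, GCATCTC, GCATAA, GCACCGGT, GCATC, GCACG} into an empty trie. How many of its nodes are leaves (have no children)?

4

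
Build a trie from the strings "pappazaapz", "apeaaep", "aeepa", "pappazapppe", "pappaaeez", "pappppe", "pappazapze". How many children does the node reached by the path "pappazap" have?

2

Walk "pappazap" from the root, arriving at one node.
Distinct next characters after "pappazap": p, z.
That node has 2 child edges.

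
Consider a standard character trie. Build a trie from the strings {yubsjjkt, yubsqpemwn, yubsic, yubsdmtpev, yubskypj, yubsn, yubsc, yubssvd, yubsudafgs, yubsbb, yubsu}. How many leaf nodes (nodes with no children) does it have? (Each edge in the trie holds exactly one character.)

10

Leaves are exactly the stored words that no other stored word extends.
Those words: "yubsbb", "yubsc", "yubsdmtpev", "yubsic", "yubsjjkt", "yubskypj", "yubsn", "yubsqpemwn", "yubssvd", "yubsudafgs"
Leaf count: 10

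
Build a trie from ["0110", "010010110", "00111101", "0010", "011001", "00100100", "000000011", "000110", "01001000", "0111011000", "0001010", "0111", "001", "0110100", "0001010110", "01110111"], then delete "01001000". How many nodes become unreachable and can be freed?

Walk "01001000" from the leaf back toward the root, removing each node that no remaining word uses.
The suffix "00" (2 nodes) is used only by "01001000"; the node for "010010" still has the child "1", so pruning stops there.
Nodes removed: 2

2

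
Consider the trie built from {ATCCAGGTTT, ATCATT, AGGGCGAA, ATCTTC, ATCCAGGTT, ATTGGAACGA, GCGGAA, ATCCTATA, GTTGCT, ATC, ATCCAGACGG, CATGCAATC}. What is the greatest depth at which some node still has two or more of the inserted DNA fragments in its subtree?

Look for the deepest trie node that still has at least two words in its subtree.
e.g. "ATCCAGGTT" and "ATCCAGGTTT" share the prefix "ATCCAGGTT" of length 9; no pair shares a longer one.
Longest shared-prefix length: 9

9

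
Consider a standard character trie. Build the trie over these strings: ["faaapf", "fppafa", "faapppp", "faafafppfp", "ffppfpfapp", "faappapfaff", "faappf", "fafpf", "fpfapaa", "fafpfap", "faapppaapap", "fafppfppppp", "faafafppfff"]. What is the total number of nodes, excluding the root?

62

Count nodes per top-level branch (shared prefixes stored once):
  'f'-branch (faaapf, faafafppfff, faafafppfp, faappapfaff, faappf, faapppaapap, faapppp, fafpf, fafpfap, fafppfppppp, ffppfpfapp, fpfapaa, fppafa): 62 nodes
Sum: 62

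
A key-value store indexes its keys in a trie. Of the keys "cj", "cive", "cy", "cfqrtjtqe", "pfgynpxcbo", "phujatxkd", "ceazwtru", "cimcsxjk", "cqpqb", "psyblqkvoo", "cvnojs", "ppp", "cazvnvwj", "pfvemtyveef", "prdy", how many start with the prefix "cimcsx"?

Walk to "cimcsx"; the words in its subtree are exactly those with that prefix.
Matches: "cimcsxjk"
Count: 1

1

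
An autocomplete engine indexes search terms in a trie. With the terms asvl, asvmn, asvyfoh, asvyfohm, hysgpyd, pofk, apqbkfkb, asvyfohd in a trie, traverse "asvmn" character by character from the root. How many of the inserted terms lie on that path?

1

Check each prefix of "asvmn" against the stored set — each match is an end-marker on the path.
Prefixes of the query that are stored words: "asvmn"
Count: 1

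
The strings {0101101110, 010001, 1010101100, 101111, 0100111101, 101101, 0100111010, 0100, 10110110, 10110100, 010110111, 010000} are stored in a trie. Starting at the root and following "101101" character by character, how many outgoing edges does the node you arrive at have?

Follow the path "101101" to its node, then look at its outgoing edges.
Distinct next characters after "101101": 0, 1.
That node has 2 child edges.

2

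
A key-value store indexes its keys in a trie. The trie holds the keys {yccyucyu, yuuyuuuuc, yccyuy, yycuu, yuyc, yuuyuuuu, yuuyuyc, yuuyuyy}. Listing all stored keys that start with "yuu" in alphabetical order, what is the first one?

DFS of the "yuu" subtree visits, in order: "yuuyuuuu", "yuuyuuuuc", "yuuyuyc", "yuuyuyy"
Position 1: yuuyuuuu

yuuyuuuu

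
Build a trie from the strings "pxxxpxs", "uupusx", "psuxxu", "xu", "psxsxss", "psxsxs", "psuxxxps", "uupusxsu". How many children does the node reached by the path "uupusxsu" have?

Walk "uupusxsu" from the root, arriving at one node.
No stored string extends past "uupusxsu".
That node has 0 child edges.

0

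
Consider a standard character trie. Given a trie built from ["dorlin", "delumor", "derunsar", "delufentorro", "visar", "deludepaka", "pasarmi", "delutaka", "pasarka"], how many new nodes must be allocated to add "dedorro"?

5

Walking "dedorro" from the root, the first 2 characters ("de") follow existing edges; "d" is the first miss.
New nodes needed: |"dedorro"| − 2 = 7 − 2 = 5.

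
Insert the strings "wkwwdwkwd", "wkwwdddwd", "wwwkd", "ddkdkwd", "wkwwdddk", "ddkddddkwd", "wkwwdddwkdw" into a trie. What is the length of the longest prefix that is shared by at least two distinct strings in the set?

Look for the deepest trie node that still has at least two words in its subtree.
e.g. "wkwwdddwd" and "wkwwdddwkdw" share the prefix "wkwwdddw" of length 8; no pair shares a longer one.
Longest shared-prefix length: 8

8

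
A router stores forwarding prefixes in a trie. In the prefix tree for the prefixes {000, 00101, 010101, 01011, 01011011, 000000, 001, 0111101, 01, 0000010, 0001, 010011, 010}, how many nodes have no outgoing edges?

8

A leaf is a node with no children — equivalently, the end of a word that is not a proper prefix of any other stored word.
Those words: "000000", "0000010", "0001", "00101", "010011", "010101", "01011011", "0111101"
Leaf count: 8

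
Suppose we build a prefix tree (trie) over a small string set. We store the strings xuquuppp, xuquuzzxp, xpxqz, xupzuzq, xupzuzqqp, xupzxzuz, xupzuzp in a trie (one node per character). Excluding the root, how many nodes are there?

Count nodes per top-level branch (shared prefixes stored once):
  'x'-branch (xpxqz, xupzuzp, xupzuzq, xupzuzqqp, xupzxzuz, xuquuppp, xuquuzzxp): 28 nodes
Sum: 28

28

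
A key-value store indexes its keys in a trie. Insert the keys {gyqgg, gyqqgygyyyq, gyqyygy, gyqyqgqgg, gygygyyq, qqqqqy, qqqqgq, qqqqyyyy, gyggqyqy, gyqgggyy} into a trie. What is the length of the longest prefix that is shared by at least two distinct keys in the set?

5

Look for the deepest trie node that still has at least two words in its subtree.
e.g. "gyqgg" and "gyqgggyy" share the prefix "gyqgg" of length 5; no pair shares a longer one.
Longest shared-prefix length: 5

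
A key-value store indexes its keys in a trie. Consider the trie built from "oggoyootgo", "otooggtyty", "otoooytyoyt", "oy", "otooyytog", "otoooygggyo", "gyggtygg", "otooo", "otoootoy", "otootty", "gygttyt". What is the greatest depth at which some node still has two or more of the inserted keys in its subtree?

6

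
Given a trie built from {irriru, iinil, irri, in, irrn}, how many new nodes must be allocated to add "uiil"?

4

No existing word starts with "u", so every character of "uiil" needs a new node.
4 − 0 = 4 new nodes.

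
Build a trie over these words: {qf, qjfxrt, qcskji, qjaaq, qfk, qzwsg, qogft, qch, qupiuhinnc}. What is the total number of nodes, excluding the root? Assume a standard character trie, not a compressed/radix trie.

For each word, the new-node count is its length minus the longest prefix already in the trie:
  "qf" → 2 new (q, f)
  "qjfxrt" → prefix "q" already present; 5 new (j, f, x, r, t)
  "qcskji" → prefix "q" already present; 5 new (c, s, k, j, i)
  "qjaaq" → prefix "qj" already present; 3 new (a, a, q)
  "qfk" → prefix "qf" already present; 1 new (k)
  "qzwsg" → prefix "q" already present; 4 new (z, w, s, g)
  "qogft" → prefix "q" already present; 4 new (o, g, f, t)
  "qch" → prefix "qc" already present; 1 new (h)
  "qupiuhinnc" → prefix "q" already present; 9 new (u, p, i, u, h, i, n, n, c)
Total nodes = 2 + 5 + 5 + 3 + 1 + 4 + 4 + 1 + 9 = 34

34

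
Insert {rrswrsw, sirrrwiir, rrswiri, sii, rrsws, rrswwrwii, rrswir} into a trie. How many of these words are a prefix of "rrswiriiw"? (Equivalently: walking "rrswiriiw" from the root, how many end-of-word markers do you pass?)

Check each prefix of "rrswiriiw" against the stored set — each match is an end-marker on the path.
Prefixes of the query that are stored words: "rrswir", "rrswiri"
Count: 2

2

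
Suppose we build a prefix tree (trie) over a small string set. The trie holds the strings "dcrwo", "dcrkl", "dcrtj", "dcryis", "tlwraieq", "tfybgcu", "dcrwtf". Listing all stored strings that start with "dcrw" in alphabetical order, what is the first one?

Filter for "dcrw…" and sort: "dcrwo", "dcrwtf"
The 1st is dcrwo.

dcrwo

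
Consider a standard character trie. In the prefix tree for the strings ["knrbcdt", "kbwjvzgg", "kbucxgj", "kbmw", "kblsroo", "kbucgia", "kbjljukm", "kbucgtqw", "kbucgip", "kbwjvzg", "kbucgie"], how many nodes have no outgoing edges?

A leaf is a node with no children — equivalently, the end of a word that is not a proper prefix of any other stored word.
Those words: "kbjljukm", "kblsroo", "kbmw", "kbucgia", "kbucgie", "kbucgip", "kbucgtqw", "kbucxgj", "kbwjvzgg", "knrbcdt"
Leaf count: 10

10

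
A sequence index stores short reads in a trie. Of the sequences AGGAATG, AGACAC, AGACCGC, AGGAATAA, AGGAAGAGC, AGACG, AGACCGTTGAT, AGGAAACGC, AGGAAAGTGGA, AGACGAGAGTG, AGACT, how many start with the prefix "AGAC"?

6

Walk to "AGAC"; the words in its subtree are exactly those with that prefix.
Matches: "AGACAC", "AGACCGC", "AGACCGTTGAT", "AGACG", "AGACGAGAGTG", "AGACT"
Count: 6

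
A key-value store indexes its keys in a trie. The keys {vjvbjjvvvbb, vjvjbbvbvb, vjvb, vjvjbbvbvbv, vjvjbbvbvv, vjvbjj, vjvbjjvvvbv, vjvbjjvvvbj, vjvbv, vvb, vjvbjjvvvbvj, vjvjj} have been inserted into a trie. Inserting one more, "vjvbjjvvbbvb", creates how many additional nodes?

4

"vjvbjjvv" is already a path in the trie; the remaining "bbvb" must be added.
New nodes needed: |"vjvbjjvvbbvb"| − 8 = 12 − 8 = 4.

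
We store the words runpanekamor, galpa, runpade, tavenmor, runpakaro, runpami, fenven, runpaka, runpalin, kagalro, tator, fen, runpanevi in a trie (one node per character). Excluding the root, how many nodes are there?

Trace insertions, counting only characters that open a new branch:
  "runpanekamor" → 12 new (r, u, n, p, a, n, e, k, a, m, o, r)
  "galpa" → 5 new (g, a, l, p, a)
  "runpade" → prefix "runpa" already present; 2 new (d, e)
  "tavenmor" → 8 new (t, a, v, e, n, m, o, r)
  "runpakaro" → prefix "runpa" already present; 4 new (k, a, r, o)
  "runpami" → prefix "runpa" already present; 2 new (m, i)
  "fenven" → 6 new (f, e, n, v, e, n)
  "runpaka" → prefix "runpaka" already present; 0 new (none)
  "runpalin" → prefix "runpa" already present; 3 new (l, i, n)
  "kagalro" → 7 new (k, a, g, a, l, r, o)
  "tator" → prefix "ta" already present; 3 new (t, o, r)
  "fen" → prefix "fen" already present; 0 new (none)
  "runpanevi" → prefix "runpane" already present; 2 new (v, i)
Total nodes = 12 + 5 + 2 + 8 + 4 + 2 + 6 + 0 + 3 + 7 + 3 + 0 + 2 = 54

54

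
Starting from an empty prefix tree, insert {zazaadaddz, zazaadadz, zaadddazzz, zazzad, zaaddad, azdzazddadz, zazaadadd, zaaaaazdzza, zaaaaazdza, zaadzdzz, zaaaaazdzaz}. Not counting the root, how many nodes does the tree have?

Insert word by word; a character creates a node only if that edge doesn't already exist:
  "zazaadaddz" → 10 new (z, a, z, a, a, d, a, d, d, z)
  "zazaadadz" → prefix "zazaadad" already present; 1 new (z)
  "zaadddazzz" → prefix "za" already present; 8 new (a, d, d, d, a, z, z, z)
  "zazzad" → prefix "zaz" already present; 3 new (z, a, d)
  "zaaddad" → prefix "zaadd" already present; 2 new (a, d)
  "azdzazddadz" → 11 new (a, z, d, z, a, z, d, d, a, d, z)
  "zazaadadd" → prefix "zazaadadd" already present; 0 new (none)
  "zaaaaazdzza" → prefix "zaa" already present; 8 new (a, a, a, z, d, z, z, a)
  "zaaaaazdza" → prefix "zaaaaazdz" already present; 1 new (a)
  "zaadzdzz" → prefix "zaad" already present; 4 new (z, d, z, z)
  "zaaaaazdzaz" → prefix "zaaaaazdza" already present; 1 new (z)
Total nodes = 10 + 1 + 8 + 3 + 2 + 11 + 0 + 8 + 1 + 4 + 1 = 49

49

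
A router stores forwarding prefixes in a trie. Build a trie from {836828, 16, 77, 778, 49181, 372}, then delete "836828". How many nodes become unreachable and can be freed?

6

A node on "836828"'s path can go only if nothing else ends at it or branches off below it.
No other word shares any prefix with "836828", so all 6 of its nodes go.
Nodes removed: 6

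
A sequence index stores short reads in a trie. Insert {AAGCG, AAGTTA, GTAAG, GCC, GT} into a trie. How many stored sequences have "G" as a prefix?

Filter for entries beginning with "G":
Words under "G": GCC, GT, GTAAG
Count: 3

3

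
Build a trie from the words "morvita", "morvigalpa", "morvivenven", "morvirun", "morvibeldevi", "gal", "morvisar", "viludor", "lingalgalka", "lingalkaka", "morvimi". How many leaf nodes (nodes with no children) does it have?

11

Leaves are exactly the stored words that no other stored word extends.
Those words: "gal", "lingalgalka", "lingalkaka", "morvibeldevi", "morvigalpa", "morvimi", "morvirun", "morvisar", "morvita", "morvivenven", "viludor"
Leaf count: 11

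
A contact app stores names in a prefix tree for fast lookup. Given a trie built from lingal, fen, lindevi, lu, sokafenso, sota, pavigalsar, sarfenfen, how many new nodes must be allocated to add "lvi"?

"l" is already a path in the trie; the remaining "vi" must be added.
New nodes needed: |"lvi"| − 1 = 3 − 1 = 2.

2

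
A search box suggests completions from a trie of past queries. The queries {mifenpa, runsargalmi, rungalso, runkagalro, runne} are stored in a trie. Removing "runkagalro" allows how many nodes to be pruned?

A node on "runkagalro"'s path can go only if nothing else ends at it or branches off below it.
The suffix "kagalro" (7 nodes) is used only by "runkagalro"; the node for "run" still has the child "s", so pruning stops there.
Nodes removed: 7

7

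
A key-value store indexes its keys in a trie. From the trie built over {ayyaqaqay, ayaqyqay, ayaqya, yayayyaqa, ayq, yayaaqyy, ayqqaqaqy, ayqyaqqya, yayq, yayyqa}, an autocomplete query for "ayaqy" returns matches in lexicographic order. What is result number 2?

ayaqyqay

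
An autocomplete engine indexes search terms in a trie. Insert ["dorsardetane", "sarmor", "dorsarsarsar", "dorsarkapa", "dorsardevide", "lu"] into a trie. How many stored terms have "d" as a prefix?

4

Walk to "d"; the words in its subtree are exactly those with that prefix.
Matches: "dorsardetane", "dorsardevide", "dorsarkapa", "dorsarsarsar"
Count: 4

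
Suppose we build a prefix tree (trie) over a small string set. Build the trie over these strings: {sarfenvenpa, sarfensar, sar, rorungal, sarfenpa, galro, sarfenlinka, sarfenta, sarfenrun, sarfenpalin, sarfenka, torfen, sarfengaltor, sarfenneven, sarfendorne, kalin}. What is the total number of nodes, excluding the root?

Trace insertions, counting only characters that open a new branch:
  "sarfenvenpa" → 11 new (s, a, r, f, e, n, v, e, n, p, a)
  "sarfensar" → prefix "sarfen" already present; 3 new (s, a, r)
  "sar" → prefix "sar" already present; 0 new (none)
  "rorungal" → 8 new (r, o, r, u, n, g, a, l)
  "sarfenpa" → prefix "sarfen" already present; 2 new (p, a)
  "galro" → 5 new (g, a, l, r, o)
  "sarfenlinka" → prefix "sarfen" already present; 5 new (l, i, n, k, a)
  "sarfenta" → prefix "sarfen" already present; 2 new (t, a)
  "sarfenrun" → prefix "sarfen" already present; 3 new (r, u, n)
  "sarfenpalin" → prefix "sarfenpa" already present; 3 new (l, i, n)
  "sarfenka" → prefix "sarfen" already present; 2 new (k, a)
  "torfen" → 6 new (t, o, r, f, e, n)
  "sarfengaltor" → prefix "sarfen" already present; 6 new (g, a, l, t, o, r)
  "sarfenneven" → prefix "sarfen" already present; 5 new (n, e, v, e, n)
  "sarfendorne" → prefix "sarfen" already present; 5 new (d, o, r, n, e)
  "kalin" → 5 new (k, a, l, i, n)
Total nodes = 11 + 3 + 0 + 8 + 2 + 5 + 5 + 2 + 3 + 3 + 2 + 6 + 6 + 5 + 5 + 5 = 71

71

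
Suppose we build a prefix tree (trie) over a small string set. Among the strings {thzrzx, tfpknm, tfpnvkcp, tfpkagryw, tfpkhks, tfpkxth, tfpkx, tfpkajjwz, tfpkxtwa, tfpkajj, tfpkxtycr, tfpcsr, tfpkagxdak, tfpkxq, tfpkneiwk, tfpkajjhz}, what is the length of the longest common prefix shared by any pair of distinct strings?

7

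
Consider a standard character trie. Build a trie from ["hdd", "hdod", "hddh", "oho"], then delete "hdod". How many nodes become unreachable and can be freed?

After clearing the end-marker at "hdod", prune upward until reaching a node still needed by another word.
The suffix "od" (2 nodes) is used only by "hdod"; the node for "hd" still has the child "d", so pruning stops there.
Nodes removed: 2

2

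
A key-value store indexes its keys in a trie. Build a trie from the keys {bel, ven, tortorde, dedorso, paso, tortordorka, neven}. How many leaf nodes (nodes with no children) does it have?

7

Leaves are exactly the stored words that no other stored word extends.
Those words: "bel", "dedorso", "neven", "paso", "tortorde", "tortordorka", "ven"
Leaf count: 7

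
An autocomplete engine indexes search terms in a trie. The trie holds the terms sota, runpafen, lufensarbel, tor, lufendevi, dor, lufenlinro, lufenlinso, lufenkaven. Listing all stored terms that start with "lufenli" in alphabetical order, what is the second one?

lufenlinso

Filter for "lufenli…" and sort: "lufenlinro", "lufenlinso"
Position 2: lufenlinso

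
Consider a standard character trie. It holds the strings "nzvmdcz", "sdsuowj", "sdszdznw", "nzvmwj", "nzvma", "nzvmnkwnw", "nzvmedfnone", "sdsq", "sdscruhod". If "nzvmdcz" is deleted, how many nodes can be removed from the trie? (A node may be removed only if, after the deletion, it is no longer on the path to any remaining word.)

3

A node on "nzvmdcz"'s path can go only if nothing else ends at it or branches off below it.
The suffix "dcz" (3 nodes) is used only by "nzvmdcz"; the node for "nzvm" still has the child "w", so pruning stops there.
Nodes removed: 3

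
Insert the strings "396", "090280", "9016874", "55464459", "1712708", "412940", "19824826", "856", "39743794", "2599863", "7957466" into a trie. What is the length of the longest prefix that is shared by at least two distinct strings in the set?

The deepest shared node is where two words last agree before diverging.
e.g. "396" and "39743794" share the prefix "39" of length 2; no pair shares a longer one.
Longest shared-prefix length: 2

2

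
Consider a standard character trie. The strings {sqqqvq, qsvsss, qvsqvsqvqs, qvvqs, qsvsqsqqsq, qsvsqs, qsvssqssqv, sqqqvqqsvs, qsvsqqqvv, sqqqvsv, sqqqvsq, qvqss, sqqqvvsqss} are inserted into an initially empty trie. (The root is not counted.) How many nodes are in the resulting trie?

54

Trace insertions, counting only characters that open a new branch:
  "sqqqvq" → 6 new (s, q, q, q, v, q)
  "qsvsss" → 6 new (q, s, v, s, s, s)
  "qvsqvsqvqs" → prefix "q" already present; 9 new (v, s, q, v, s, q, v, q, s)
  "qvvqs" → prefix "qv" already present; 3 new (v, q, s)
  "qsvsqsqqsq" → prefix "qsvs" already present; 6 new (q, s, q, q, s, q)
  "qsvsqs" → prefix "qsvsqs" already present; 0 new (none)
  "qsvssqssqv" → prefix "qsvss" already present; 5 new (q, s, s, q, v)
  "sqqqvqqsvs" → prefix "sqqqvq" already present; 4 new (q, s, v, s)
  "qsvsqqqvv" → prefix "qsvsq" already present; 4 new (q, q, v, v)
  "sqqqvsv" → prefix "sqqqv" already present; 2 new (s, v)
  "sqqqvsq" → prefix "sqqqvs" already present; 1 new (q)
  "qvqss" → prefix "qv" already present; 3 new (q, s, s)
  "sqqqvvsqss" → prefix "sqqqv" already present; 5 new (v, s, q, s, s)
Total nodes = 6 + 6 + 9 + 3 + 6 + 0 + 5 + 4 + 4 + 2 + 1 + 3 + 5 = 54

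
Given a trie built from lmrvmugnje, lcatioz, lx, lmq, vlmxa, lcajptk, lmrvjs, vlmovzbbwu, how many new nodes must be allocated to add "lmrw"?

1

"lmr" is already a path in the trie; the remaining "w" must be added.
So 4 − 3 = 1 new nodes.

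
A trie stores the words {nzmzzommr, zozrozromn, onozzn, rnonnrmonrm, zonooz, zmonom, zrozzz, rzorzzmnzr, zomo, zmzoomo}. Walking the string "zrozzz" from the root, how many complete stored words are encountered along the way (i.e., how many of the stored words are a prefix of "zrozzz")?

Check each prefix of "zrozzz" against the stored set — each match is an end-marker on the path.
Prefixes of the query that are stored words: "zrozzz"
Count: 1

1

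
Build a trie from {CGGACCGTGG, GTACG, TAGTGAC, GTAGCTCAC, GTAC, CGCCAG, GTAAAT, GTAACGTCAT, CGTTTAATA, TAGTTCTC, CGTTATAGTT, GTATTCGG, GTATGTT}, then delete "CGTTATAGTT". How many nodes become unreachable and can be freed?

6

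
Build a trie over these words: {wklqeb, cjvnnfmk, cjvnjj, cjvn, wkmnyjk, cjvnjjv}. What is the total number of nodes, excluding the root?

22

Insert word by word; a character creates a node only if that edge doesn't already exist:
  "wklqeb" → 6 new (w, k, l, q, e, b)
  "cjvnnfmk" → 8 new (c, j, v, n, n, f, m, k)
  "cjvnjj" → prefix "cjvn" already present; 2 new (j, j)
  "cjvn" → prefix "cjvn" already present; 0 new (none)
  "wkmnyjk" → prefix "wk" already present; 5 new (m, n, y, j, k)
  "cjvnjjv" → prefix "cjvnjj" already present; 1 new (v)
Total nodes = 6 + 8 + 2 + 0 + 5 + 1 = 22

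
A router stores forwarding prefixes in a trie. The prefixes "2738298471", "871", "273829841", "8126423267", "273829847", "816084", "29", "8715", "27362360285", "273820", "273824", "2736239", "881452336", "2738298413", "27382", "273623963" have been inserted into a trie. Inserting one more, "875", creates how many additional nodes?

1

Walking "875" from the root, the first 2 characters ("87") follow existing edges; "5" is the first miss.
New nodes needed: |"875"| − 2 = 3 − 2 = 1.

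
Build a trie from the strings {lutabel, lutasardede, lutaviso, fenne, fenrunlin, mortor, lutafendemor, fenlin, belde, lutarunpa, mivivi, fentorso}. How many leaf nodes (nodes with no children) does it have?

12

Leaves are exactly the stored words that no other stored word extends.
Those words: "belde", "fenlin", "fenne", "fenrunlin", "fentorso", "lutabel", "lutafendemor", "lutarunpa", "lutasardede", "lutaviso", "mivivi", "mortor"
Leaf count: 12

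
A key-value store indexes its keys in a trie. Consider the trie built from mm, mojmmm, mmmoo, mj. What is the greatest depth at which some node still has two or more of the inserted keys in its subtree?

2

Look for the deepest trie node that still has at least two words in its subtree.
e.g. "mm" and "mmmoo" share the prefix "mm" of length 2; no pair shares a longer one.
Longest shared-prefix length: 2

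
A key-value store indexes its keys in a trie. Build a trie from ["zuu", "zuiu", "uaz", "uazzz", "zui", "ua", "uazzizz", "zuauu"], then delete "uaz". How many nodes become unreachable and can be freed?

0

Walk "uaz" from the leaf back toward the root, removing each node that no remaining word uses.
Every node on "uaz" is still needed (e.g. by "uazzz"), so nothing is freed.
Nodes removed: 0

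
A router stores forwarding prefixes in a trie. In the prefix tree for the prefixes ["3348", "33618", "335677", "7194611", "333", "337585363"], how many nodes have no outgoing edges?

Leaves are exactly the stored words that no other stored word extends.
Those words: "333", "3348", "335677", "33618", "337585363", "7194611"
Leaf count: 6

6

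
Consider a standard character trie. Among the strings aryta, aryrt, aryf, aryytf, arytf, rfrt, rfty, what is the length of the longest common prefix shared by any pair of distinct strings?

4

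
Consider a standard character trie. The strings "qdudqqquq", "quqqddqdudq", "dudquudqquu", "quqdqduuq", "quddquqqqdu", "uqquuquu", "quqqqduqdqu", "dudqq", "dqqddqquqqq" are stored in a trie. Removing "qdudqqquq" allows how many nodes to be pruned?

Walk "qdudqqquq" from the leaf back toward the root, removing each node that no remaining word uses.
The suffix "dudqqquq" (8 nodes) is used only by "qdudqqquq"; the node for "q" still has the child "u", so pruning stops there.
Nodes removed: 8

8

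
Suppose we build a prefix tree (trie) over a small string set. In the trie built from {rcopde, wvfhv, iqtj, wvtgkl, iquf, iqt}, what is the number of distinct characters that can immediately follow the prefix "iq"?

2

The children of the "iq" node are the distinct next characters among strings starting with "iq".
Distinct next characters after "iq": t, u.
That node has 2 child edges.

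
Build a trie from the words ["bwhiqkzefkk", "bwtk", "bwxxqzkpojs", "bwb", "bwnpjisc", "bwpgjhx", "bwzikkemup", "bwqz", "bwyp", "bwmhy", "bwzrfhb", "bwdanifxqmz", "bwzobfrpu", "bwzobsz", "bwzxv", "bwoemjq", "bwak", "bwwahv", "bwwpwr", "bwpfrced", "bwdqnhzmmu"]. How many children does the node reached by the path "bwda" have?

1

Follow the path "bwda" to its node, then look at its outgoing edges.
Characters that immediately follow "bwda" among the stored strings: {n}.
That node has 1 child edge.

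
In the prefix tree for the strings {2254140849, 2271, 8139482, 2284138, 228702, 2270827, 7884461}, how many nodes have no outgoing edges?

7

A leaf is a node with no children — equivalently, the end of a word that is not a proper prefix of any other stored word.
Those words: "2254140849", "2270827", "2271", "2284138", "228702", "7884461", "8139482"
Leaf count: 7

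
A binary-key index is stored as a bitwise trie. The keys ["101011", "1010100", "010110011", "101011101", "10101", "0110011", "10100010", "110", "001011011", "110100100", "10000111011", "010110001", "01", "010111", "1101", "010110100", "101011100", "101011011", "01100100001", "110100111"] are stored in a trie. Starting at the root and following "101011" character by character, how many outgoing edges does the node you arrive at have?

2

The children of the "101011" node are the distinct next characters among strings starting with "101011".
Characters that immediately follow "101011" among the stored strings: {0, 1}.
That node has 2 child edges.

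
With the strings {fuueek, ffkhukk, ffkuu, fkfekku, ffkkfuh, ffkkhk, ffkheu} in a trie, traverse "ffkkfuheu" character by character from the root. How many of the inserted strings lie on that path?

1

Traverse "ffkkfuheu" character by character; count nodes along the way that are marked as word ends.
Prefixes of the query that are stored words: "ffkkfuh"
Count: 1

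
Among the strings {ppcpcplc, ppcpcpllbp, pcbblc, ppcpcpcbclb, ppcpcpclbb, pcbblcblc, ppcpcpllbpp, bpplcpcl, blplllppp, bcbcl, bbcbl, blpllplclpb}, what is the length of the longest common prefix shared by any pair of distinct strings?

10

Look for the deepest trie node that still has at least two words in its subtree.
"ppcpcpllbp" and "ppcpcpllbpp" agree on "ppcpcpllbp" (10 characters) before diverging; nothing deeper is shared.
Longest shared-prefix length: 10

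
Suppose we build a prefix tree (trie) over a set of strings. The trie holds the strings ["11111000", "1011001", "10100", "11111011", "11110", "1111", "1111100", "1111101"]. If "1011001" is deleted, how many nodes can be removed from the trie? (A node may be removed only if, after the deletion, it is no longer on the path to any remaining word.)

4

After clearing the end-marker at "1011001", prune upward until reaching a node still needed by another word.
The suffix "1001" (4 nodes) is used only by "1011001"; the node for "101" still has the child "0", so pruning stops there.
Nodes removed: 4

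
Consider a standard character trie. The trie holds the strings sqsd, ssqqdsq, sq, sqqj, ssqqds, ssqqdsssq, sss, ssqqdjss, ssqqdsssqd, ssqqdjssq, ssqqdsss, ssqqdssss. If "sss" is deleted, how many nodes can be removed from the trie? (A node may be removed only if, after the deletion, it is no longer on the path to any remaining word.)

1

A node on "sss"'s path can go only if nothing else ends at it or branches off below it.
The suffix "s" (1 node) is used only by "sss"; the node for "ss" still has the child "q", so pruning stops there.
Nodes removed: 1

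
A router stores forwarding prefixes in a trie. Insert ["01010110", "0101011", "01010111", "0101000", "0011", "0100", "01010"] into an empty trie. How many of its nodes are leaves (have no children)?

5

Leaves are exactly the stored words that no other stored word extends.
Those words: "0011", "0100", "0101000", "01010110", "01010111"
Leaf count: 5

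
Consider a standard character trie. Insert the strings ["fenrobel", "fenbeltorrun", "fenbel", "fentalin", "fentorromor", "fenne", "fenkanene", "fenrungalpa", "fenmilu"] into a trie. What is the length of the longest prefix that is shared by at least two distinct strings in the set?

6

Equivalently: take the maximum, over all pairs, of their longest common prefix length.
"fenbel" and "fenbeltorrun" agree on "fenbel" (6 characters) before diverging; nothing deeper is shared.
Longest shared-prefix length: 6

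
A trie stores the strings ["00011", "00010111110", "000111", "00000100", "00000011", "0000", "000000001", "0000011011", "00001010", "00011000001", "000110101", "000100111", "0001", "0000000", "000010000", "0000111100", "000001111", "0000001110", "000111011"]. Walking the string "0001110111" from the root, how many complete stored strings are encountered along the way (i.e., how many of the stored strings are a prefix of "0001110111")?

Check each prefix of "0001110111" against the stored set — each match is an end-marker on the path.
Prefixes of the query that are stored words: "0001", "00011", "000111", "000111011"
Count: 4

4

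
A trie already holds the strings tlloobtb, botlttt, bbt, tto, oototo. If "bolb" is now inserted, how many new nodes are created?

2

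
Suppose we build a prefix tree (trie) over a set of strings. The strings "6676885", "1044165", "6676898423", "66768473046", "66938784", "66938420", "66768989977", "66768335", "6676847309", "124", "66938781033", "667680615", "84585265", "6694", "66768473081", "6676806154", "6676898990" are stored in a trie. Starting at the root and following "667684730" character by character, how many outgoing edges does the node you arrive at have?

Walk "667684730" from the root, arriving at one node.
Characters that immediately follow "667684730" among the stored strings: {4, 8, 9}.
That node has 3 child edges.

3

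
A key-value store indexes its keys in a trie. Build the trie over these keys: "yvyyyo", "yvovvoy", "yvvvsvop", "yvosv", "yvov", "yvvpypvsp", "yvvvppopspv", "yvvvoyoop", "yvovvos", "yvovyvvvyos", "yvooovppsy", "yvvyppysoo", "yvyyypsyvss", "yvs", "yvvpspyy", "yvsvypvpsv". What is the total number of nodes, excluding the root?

77

Insert word by word; a character creates a node only if that edge doesn't already exist:
  "yvyyyo" → 6 new (y, v, y, y, y, o)
  "yvovvoy" → prefix "yv" already present; 5 new (o, v, v, o, y)
  "yvvvsvop" → prefix "yv" already present; 6 new (v, v, s, v, o, p)
  "yvosv" → prefix "yvo" already present; 2 new (s, v)
  "yvov" → prefix "yvov" already present; 0 new (none)
  "yvvpypvsp" → prefix "yvv" already present; 6 new (p, y, p, v, s, p)
  "yvvvppopspv" → prefix "yvvv" already present; 7 new (p, p, o, p, s, p, v)
  "yvvvoyoop" → prefix "yvvv" already present; 5 new (o, y, o, o, p)
  "yvovvos" → prefix "yvovvo" already present; 1 new (s)
  "yvovyvvvyos" → prefix "yvov" already present; 7 new (y, v, v, v, y, o, s)
  "yvooovppsy" → prefix "yvo" already present; 7 new (o, o, v, p, p, s, y)
  "yvvyppysoo" → prefix "yvv" already present; 7 new (y, p, p, y, s, o, o)
  "yvyyypsyvss" → prefix "yvyyy" already present; 6 new (p, s, y, v, s, s)
  "yvs" → prefix "yv" already present; 1 new (s)
  "yvvpspyy" → prefix "yvvp" already present; 4 new (s, p, y, y)
  "yvsvypvpsv" → prefix "yvs" already present; 7 new (v, y, p, v, p, s, v)
Total nodes = 6 + 5 + 6 + 2 + 0 + 6 + 7 + 5 + 1 + 7 + 7 + 7 + 6 + 1 + 4 + 7 = 77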